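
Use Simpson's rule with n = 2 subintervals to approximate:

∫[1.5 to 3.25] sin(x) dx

f(x) = sin(x)
a = 1.5, b = 3.25, n = 2
h = (b - a)/n = 0.875000

Simpson's rule: (h/3)[f(x₀) + 4f(x₁) + 2f(x₂) + ... + f(xₙ)]

x_0 = 1.5000, f(x_0) = 0.997495, coefficient = 1
x_1 = 2.3750, f(x_1) = 0.693685, coefficient = 4
x_2 = 3.2500, f(x_2) = -0.108195, coefficient = 1

I ≈ (0.875000/3) × 3.664040 = 1.068678
Exact value: 1.064867
Error: 0.003811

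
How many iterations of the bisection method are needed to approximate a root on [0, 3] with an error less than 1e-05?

We need (b-a)/2^n ≤ 1e-05
(3 - 0)/2^n ≤ 1e-05
3/2^n ≤ 1e-05
2^n ≥ 300000
n ≥ log₂(300000) = 18.19
n ≥ 19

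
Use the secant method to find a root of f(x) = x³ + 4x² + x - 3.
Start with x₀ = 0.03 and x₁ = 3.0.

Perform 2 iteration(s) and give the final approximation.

f(x) = x³ + 4x² + x - 3
x₀ = 0.03, x₁ = 3.0

Secant formula: x_{n+1} = x_n - f(x_n)(x_n - x_{n-1})/(f(x_n) - f(x_{n-1}))

Iteration 1:
  f(0.030000) = -2.966373
  f(3.000000) = 63.000000
  x_2 = 3.000000 - 63.000000×(3.000000 - 0.030000)/(63.000000 - (-2.966373))
       = 0.163555
Iteration 2:
  f(3.000000) = 63.000000
  f(0.163555) = -2.725069
  x_3 = 0.163555 - (-2.725069)×(0.163555 - 3.000000)/(-2.725069 - 63.000000)
       = 0.281159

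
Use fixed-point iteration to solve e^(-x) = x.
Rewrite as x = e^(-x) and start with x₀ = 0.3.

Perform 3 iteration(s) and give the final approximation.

Equation: e^(-x) = x
Fixed-point form: x = e^(-x)
x₀ = 0.3

x_1 = g(0.300000) = 0.740818
x_2 = g(0.740818) = 0.476724
x_3 = g(0.476724) = 0.620814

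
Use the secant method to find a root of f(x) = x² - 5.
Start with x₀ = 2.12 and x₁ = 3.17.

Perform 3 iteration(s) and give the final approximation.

f(x) = x² - 5
x₀ = 2.12, x₁ = 3.17

Secant formula: x_{n+1} = x_n - f(x_n)(x_n - x_{n-1})/(f(x_n) - f(x_{n-1}))

Iteration 1:
  f(2.120000) = -0.505600
  f(3.170000) = 5.048900
  x_2 = 3.170000 - 5.048900×(3.170000 - 2.120000)/(5.048900 - (-0.505600))
       = 2.215577
Iteration 2:
  f(3.170000) = 5.048900
  f(2.215577) = -0.091221
  x_3 = 2.215577 - (-0.091221)×(2.215577 - 3.170000)/(-0.091221 - 5.048900)
       = 2.232514
Iteration 3:
  f(2.215577) = -0.091221
  f(2.232514) = -0.015879
  x_4 = 2.232514 - (-0.015879)×(2.232514 - 2.215577)/(-0.015879 - (-0.091221))
       = 2.236084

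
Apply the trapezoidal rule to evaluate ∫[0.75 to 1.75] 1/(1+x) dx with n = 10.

f(x) = 1/(1+x)
a = 0.75, b = 1.75, n = 10
h = (b - a)/n = 0.100000

Trapezoidal rule: (h/2)[f(x₀) + 2f(x₁) + 2f(x₂) + ... + f(xₙ)]

x_0 = 0.7500, f(x_0) = 0.571429, coefficient = 1
x_1 = 0.8500, f(x_1) = 0.540541, coefficient = 2
x_2 = 0.9500, f(x_2) = 0.512821, coefficient = 2
x_3 = 1.0500, f(x_3) = 0.487805, coefficient = 2
x_4 = 1.1500, f(x_4) = 0.465116, coefficient = 2
x_5 = 1.2500, f(x_5) = 0.444444, coefficient = 2
x_6 = 1.3500, f(x_6) = 0.425532, coefficient = 2
x_7 = 1.4500, f(x_7) = 0.408163, coefficient = 2
x_8 = 1.5500, f(x_8) = 0.392157, coefficient = 2
x_9 = 1.6500, f(x_9) = 0.377358, coefficient = 2
x_10 = 1.7500, f(x_10) = 0.363636, coefficient = 1

I ≈ (0.100000/2) × 9.042939 = 0.452147
Exact value: 0.451985
Error: 0.000162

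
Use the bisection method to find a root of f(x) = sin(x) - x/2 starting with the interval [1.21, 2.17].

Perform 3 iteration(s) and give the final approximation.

f(x) = sin(x) - x/2
Initial interval: [1.21, 2.17]

Iteration 1:
  c_1 = (1.210000 + 2.170000)/2 = 1.690000
  f(c_1) = f(1.690000) = 0.147904
  f(a) × f(c) ≥ 0, new interval: [1.690000, 2.170000]
Iteration 2:
  c_2 = (1.690000 + 2.170000)/2 = 1.930000
  f(c_2) = f(1.930000) = -0.028823
  f(a) × f(c) < 0, new interval: [1.690000, 1.930000]
Iteration 3:
  c_3 = (1.690000 + 1.930000)/2 = 1.810000
  f(c_3) = f(1.810000) = 0.066527
  f(a) × f(c) ≥ 0, new interval: [1.810000, 1.930000]

After 3 iteration(s), the approximation is c_3 = 1.810000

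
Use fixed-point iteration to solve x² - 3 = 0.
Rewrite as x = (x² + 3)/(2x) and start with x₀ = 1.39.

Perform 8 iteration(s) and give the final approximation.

Equation: x² - 3 = 0
Fixed-point form: x = (x² + 3)/(2x)
x₀ = 1.39

x_1 = g(1.390000) = 1.774137
x_2 = g(1.774137) = 1.732550
x_3 = g(1.732550) = 1.732051
x_4 = g(1.732051) = 1.732051
x_5 = g(1.732051) = 1.732051
x_6 = g(1.732051) = 1.732051
x_7 = g(1.732051) = 1.732051
x_8 = g(1.732051) = 1.732051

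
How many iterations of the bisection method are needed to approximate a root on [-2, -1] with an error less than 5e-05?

We need (b-a)/2^n ≤ 5e-05
(-1 - (-2))/2^n ≤ 5e-05
1/2^n ≤ 5e-05
2^n ≥ 20000
n ≥ log₂(20000) = 14.29
n ≥ 15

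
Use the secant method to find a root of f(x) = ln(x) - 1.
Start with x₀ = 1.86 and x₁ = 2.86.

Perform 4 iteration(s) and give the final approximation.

f(x) = ln(x) - 1
x₀ = 1.86, x₁ = 2.86

Secant formula: x_{n+1} = x_n - f(x_n)(x_n - x_{n-1})/(f(x_n) - f(x_{n-1}))

Iteration 1:
  f(1.860000) = -0.379424
  f(2.860000) = 0.050822
  x_2 = 2.860000 - 0.050822×(2.860000 - 1.860000)/(0.050822 - (-0.379424))
       = 2.741878
Iteration 2:
  f(2.860000) = 0.050822
  f(2.741878) = 0.008643
  x_3 = 2.741878 - 0.008643×(2.741878 - 2.860000)/(0.008643 - 0.050822)
       = 2.717673
Iteration 3:
  f(2.741878) = 0.008643
  f(2.717673) = -0.000224
  x_4 = 2.717673 - (-0.000224)×(2.717673 - 2.741878)/(-0.000224 - 0.008643)
       = 2.718284
Iteration 4:
  f(2.717673) = -0.000224
  f(2.718284) = 0.000001
  x_5 = 2.718284 - 0.000001×(2.718284 - 2.717673)/(0.000001 - (-0.000224))
       = 2.718282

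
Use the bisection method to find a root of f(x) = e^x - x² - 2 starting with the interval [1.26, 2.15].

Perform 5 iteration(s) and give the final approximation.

f(x) = e^x - x² - 2
Initial interval: [1.26, 2.15]

Iteration 1:
  c_1 = (1.260000 + 2.150000)/2 = 1.705000
  f(c_1) = f(1.705000) = 0.594361
  f(a) × f(c) < 0, new interval: [1.260000, 1.705000]
Iteration 2:
  c_2 = (1.260000 + 1.705000)/2 = 1.482500
  f(c_2) = f(1.482500) = 0.206136
  f(a) × f(c) < 0, new interval: [1.260000, 1.482500]
Iteration 3:
  c_3 = (1.260000 + 1.482500)/2 = 1.371250
  f(c_3) = f(1.371250) = 0.059946
  f(a) × f(c) < 0, new interval: [1.260000, 1.371250]
Iteration 4:
  c_4 = (1.260000 + 1.371250)/2 = 1.315625
  f(c_4) = f(1.315625) = -0.003789
  f(a) × f(c) ≥ 0, new interval: [1.315625, 1.371250]
Iteration 5:
  c_5 = (1.315625 + 1.371250)/2 = 1.343437
  f(c_5) = f(1.343437) = 0.027370
  f(a) × f(c) < 0, new interval: [1.315625, 1.343437]

After 5 iteration(s), the approximation is c_5 = 1.343437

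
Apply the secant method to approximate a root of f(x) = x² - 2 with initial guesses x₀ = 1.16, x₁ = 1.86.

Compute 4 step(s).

f(x) = x² - 2
x₀ = 1.16, x₁ = 1.86

Secant formula: x_{n+1} = x_n - f(x_n)(x_n - x_{n-1})/(f(x_n) - f(x_{n-1}))

Iteration 1:
  f(1.160000) = -0.654400
  f(1.860000) = 1.459600
  x_2 = 1.860000 - 1.459600×(1.860000 - 1.160000)/(1.459600 - (-0.654400))
       = 1.376689
Iteration 2:
  f(1.860000) = 1.459600
  f(1.376689) = -0.104728
  x_3 = 1.376689 - (-0.104728)×(1.376689 - 1.860000)/(-0.104728 - 1.459600)
       = 1.409045
Iteration 3:
  f(1.376689) = -0.104728
  f(1.409045) = -0.014591
  x_4 = 1.409045 - (-0.014591)×(1.409045 - 1.376689)/(-0.014591 - (-0.104728))
       = 1.414283
Iteration 4:
  f(1.409045) = -0.014591
  f(1.414283) = 0.000197
  x_5 = 1.414283 - 0.000197×(1.414283 - 1.409045)/(0.000197 - (-0.014591))
       = 1.414213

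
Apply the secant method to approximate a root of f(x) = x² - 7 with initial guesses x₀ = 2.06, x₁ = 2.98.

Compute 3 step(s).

f(x) = x² - 7
x₀ = 2.06, x₁ = 2.98

Secant formula: x_{n+1} = x_n - f(x_n)(x_n - x_{n-1})/(f(x_n) - f(x_{n-1}))

Iteration 1:
  f(2.060000) = -2.756400
  f(2.980000) = 1.880400
  x_2 = 2.980000 - 1.880400×(2.980000 - 2.060000)/(1.880400 - (-2.756400))
       = 2.606905
Iteration 2:
  f(2.980000) = 1.880400
  f(2.606905) = -0.204048
  x_3 = 2.606905 - (-0.204048)×(2.606905 - 2.980000)/(-0.204048 - 1.880400)
       = 2.643427
Iteration 3:
  f(2.606905) = -0.204048
  f(2.643427) = -0.012292
  x_4 = 2.643427 - (-0.012292)×(2.643427 - 2.606905)/(-0.012292 - (-0.204048))
       = 2.645769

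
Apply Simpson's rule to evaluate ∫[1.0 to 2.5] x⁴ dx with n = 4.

f(x) = x⁴
a = 1.0, b = 2.5, n = 4
h = (b - a)/n = 0.375000

Simpson's rule: (h/3)[f(x₀) + 4f(x₁) + 2f(x₂) + ... + f(xₙ)]

x_0 = 1.0000, f(x_0) = 1.000000, coefficient = 1
x_1 = 1.3750, f(x_1) = 3.574463, coefficient = 4
x_2 = 1.7500, f(x_2) = 9.378906, coefficient = 2
x_3 = 2.1250, f(x_3) = 20.390869, coefficient = 4
x_4 = 2.5000, f(x_4) = 39.062500, coefficient = 1

I ≈ (0.375000/3) × 154.681641 = 19.335205
Exact value: 19.331250
Error: 0.003955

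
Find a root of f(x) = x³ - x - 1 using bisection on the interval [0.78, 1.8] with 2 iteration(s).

f(x) = x³ - x - 1
Initial interval: [0.78, 1.8]

Iteration 1:
  c_1 = (0.780000 + 1.800000)/2 = 1.290000
  f(c_1) = f(1.290000) = -0.143311
  f(a) × f(c) ≥ 0, new interval: [1.290000, 1.800000]
Iteration 2:
  c_2 = (1.290000 + 1.800000)/2 = 1.545000
  f(c_2) = f(1.545000) = 1.142954
  f(a) × f(c) < 0, new interval: [1.290000, 1.545000]

After 2 iteration(s), the approximation is c_2 = 1.545000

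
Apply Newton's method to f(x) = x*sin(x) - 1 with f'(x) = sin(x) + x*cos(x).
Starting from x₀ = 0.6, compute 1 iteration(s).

f(x) = x*sin(x) - 1
f'(x) = sin(x) + x*cos(x)
x₀ = 0.6

Newton-Raphson formula: x_{n+1} = x_n - f(x_n)/f'(x_n)

Iteration 1:
  f(0.600000) = -0.661215
  f'(0.600000) = 1.059844
  x_1 = 0.600000 - (-0.661215)/1.059844 = 1.223879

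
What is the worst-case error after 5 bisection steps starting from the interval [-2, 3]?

Bisection error bound: |error| ≤ (b-a)/2^n
|error| ≤ (3 - (-2))/2^5 = 5/2^5
|error| ≤ 0.1562500000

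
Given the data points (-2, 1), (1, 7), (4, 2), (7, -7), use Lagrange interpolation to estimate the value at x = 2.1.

Lagrange interpolation formula:
P(x) = Σ yᵢ × Lᵢ(x)
where Lᵢ(x) = Π_{j≠i} (x - xⱼ)/(xᵢ - xⱼ)

L_0(2.1) = (2.1 - 1)/(-2 - 1) × (2.1 - 4)/(-2 - 4) × (2.1 - 7)/(-2 - 7) = -0.063216
L_1(2.1) = (2.1 - (-2))/(1 - (-2)) × (2.1 - 4)/(1 - 4) × (2.1 - 7)/(1 - 7) = 0.706870
L_2(2.1) = (2.1 - (-2))/(4 - (-2)) × (2.1 - 1)/(4 - 1) × (2.1 - 7)/(4 - 7) = 0.409241
L_3(2.1) = (2.1 - (-2))/(7 - (-2)) × (2.1 - 1)/(7 - 1) × (2.1 - 4)/(7 - 4) = -0.052895

P(2.1) = 1×L_0(2.1) + 7×L_1(2.1) + 2×L_2(2.1) + (-7)×L_3(2.1)
P(2.1) = 6.073623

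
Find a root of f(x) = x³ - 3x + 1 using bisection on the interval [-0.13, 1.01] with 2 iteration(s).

f(x) = x³ - 3x + 1
Initial interval: [-0.13, 1.01]

Iteration 1:
  c_1 = (-0.130000 + 1.010000)/2 = 0.440000
  f(c_1) = f(0.440000) = -0.234816
  f(a) × f(c) < 0, new interval: [-0.130000, 0.440000]
Iteration 2:
  c_2 = (-0.130000 + 0.440000)/2 = 0.155000
  f(c_2) = f(0.155000) = 0.538724
  f(a) × f(c) ≥ 0, new interval: [0.155000, 0.440000]

After 2 iteration(s), the approximation is c_2 = 0.155000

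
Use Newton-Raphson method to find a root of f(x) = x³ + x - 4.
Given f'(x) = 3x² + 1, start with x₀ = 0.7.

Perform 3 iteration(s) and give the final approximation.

f(x) = x³ + x - 4
f'(x) = 3x² + 1
x₀ = 0.7

Newton-Raphson formula: x_{n+1} = x_n - f(x_n)/f'(x_n)

Iteration 1:
  f(0.700000) = -2.957000
  f'(0.700000) = 2.470000
  x_1 = 0.700000 - (-2.957000)/2.470000 = 1.897166
Iteration 2:
  f(1.897166) = 4.725519
  f'(1.897166) = 11.797716
  x_2 = 1.897166 - 4.725519/11.797716 = 1.496621
Iteration 3:
  f(1.496621) = 0.848862
  f'(1.496621) = 7.719621
  x_3 = 1.496621 - 0.848862/7.719621 = 1.386659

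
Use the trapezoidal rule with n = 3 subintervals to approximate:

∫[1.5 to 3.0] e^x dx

f(x) = e^x
a = 1.5, b = 3.0, n = 3
h = (b - a)/n = 0.500000

Trapezoidal rule: (h/2)[f(x₀) + 2f(x₁) + 2f(x₂) + ... + f(xₙ)]

x_0 = 1.5000, f(x_0) = 4.481689, coefficient = 1
x_1 = 2.0000, f(x_1) = 7.389056, coefficient = 2
x_2 = 2.5000, f(x_2) = 12.182494, coefficient = 2
x_3 = 3.0000, f(x_3) = 20.085537, coefficient = 1

I ≈ (0.500000/2) × 63.710326 = 15.927582
Exact value: 15.603848
Error: 0.323734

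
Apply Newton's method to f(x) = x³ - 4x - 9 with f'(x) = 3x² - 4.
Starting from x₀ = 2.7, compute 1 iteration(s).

f(x) = x³ - 4x - 9
f'(x) = 3x² - 4
x₀ = 2.7

Newton-Raphson formula: x_{n+1} = x_n - f(x_n)/f'(x_n)

Iteration 1:
  f(2.700000) = -0.117000
  f'(2.700000) = 17.870000
  x_1 = 2.700000 - (-0.117000)/17.870000 = 2.706547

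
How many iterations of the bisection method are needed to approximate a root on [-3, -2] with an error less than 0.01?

We need (b-a)/2^n ≤ 0.01
(-2 - (-3))/2^n ≤ 0.01
1/2^n ≤ 0.01
2^n ≥ 100
n ≥ log₂(100) = 6.64
n ≥ 7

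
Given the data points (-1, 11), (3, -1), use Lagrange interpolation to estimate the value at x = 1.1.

Lagrange interpolation formula:
P(x) = Σ yᵢ × Lᵢ(x)
where Lᵢ(x) = Π_{j≠i} (x - xⱼ)/(xᵢ - xⱼ)

L_0(1.1) = (1.1 - 3)/(-1 - 3) = 0.475000
L_1(1.1) = (1.1 - (-1))/(3 - (-1)) = 0.525000

P(1.1) = 11×L_0(1.1) + (-1)×L_1(1.1)
P(1.1) = 4.700000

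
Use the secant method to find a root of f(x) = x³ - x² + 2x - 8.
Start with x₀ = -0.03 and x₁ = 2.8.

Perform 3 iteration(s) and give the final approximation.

f(x) = x³ - x² + 2x - 8
x₀ = -0.03, x₁ = 2.8

Secant formula: x_{n+1} = x_n - f(x_n)(x_n - x_{n-1})/(f(x_n) - f(x_{n-1}))

Iteration 1:
  f(-0.030000) = -8.060927
  f(2.800000) = 11.712000
  x_2 = 2.800000 - 11.712000×(2.800000 - (-0.030000))/(11.712000 - (-8.060927))
       = 1.123720
Iteration 2:
  f(2.800000) = 11.712000
  f(1.123720) = -5.596333
  x_3 = 1.123720 - (-5.596333)×(1.123720 - 2.800000)/(-5.596333 - 11.712000)
       = 1.665715
Iteration 3:
  f(1.123720) = -5.596333
  f(1.665715) = -2.821476
  x_4 = 1.665715 - (-2.821476)×(1.665715 - 1.123720)/(-2.821476 - (-5.596333))
       = 2.216815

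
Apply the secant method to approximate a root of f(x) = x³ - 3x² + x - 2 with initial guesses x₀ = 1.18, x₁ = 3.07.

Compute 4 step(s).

f(x) = x³ - 3x² + x - 2
x₀ = 1.18, x₁ = 3.07

Secant formula: x_{n+1} = x_n - f(x_n)(x_n - x_{n-1})/(f(x_n) - f(x_{n-1}))

Iteration 1:
  f(1.180000) = -3.354168
  f(3.070000) = 1.729743
  x_2 = 3.070000 - 1.729743×(3.070000 - 1.180000)/(1.729743 - (-3.354168))
       = 2.426949
Iteration 2:
  f(3.070000) = 1.729743
  f(2.426949) = -2.948368
  x_3 = 2.426949 - (-2.948368)×(2.426949 - 3.070000)/(-2.948368 - 1.729743)
       = 2.832230
Iteration 3:
  f(2.426949) = -2.948368
  f(2.832230) = -0.513539
  x_4 = 2.832230 - (-0.513539)×(2.832230 - 2.426949)/(-0.513539 - (-2.948368))
       = 2.917710
Iteration 4:
  f(2.832230) = -0.513539
  f(2.917710) = 0.217170
  x_5 = 2.917710 - 0.217170×(2.917710 - 2.832230)/(0.217170 - (-0.513539))
       = 2.892305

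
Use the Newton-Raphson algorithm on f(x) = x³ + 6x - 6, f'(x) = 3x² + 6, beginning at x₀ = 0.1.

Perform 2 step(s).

f(x) = x³ + 6x - 6
f'(x) = 3x² + 6
x₀ = 0.1

Newton-Raphson formula: x_{n+1} = x_n - f(x_n)/f'(x_n)

Iteration 1:
  f(0.100000) = -5.399000
  f'(0.100000) = 6.030000
  x_1 = 0.100000 - (-5.399000)/6.030000 = 0.995357
Iteration 2:
  f(0.995357) = 0.958274
  f'(0.995357) = 8.972204
  x_2 = 0.995357 - 0.958274/8.972204 = 0.888552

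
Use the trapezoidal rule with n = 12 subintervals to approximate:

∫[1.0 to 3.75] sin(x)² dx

f(x) = sin(x)²
a = 1.0, b = 3.75, n = 12
h = (b - a)/n = 0.229167

Trapezoidal rule: (h/2)[f(x₀) + 2f(x₁) + 2f(x₂) + ... + f(xₙ)]

x_0 = 1.0000, f(x_0) = 0.708073, coefficient = 1
x_1 = 1.2292, f(x_1) = 0.887760, coefficient = 2
x_2 = 1.4583, f(x_2) = 0.987405, coefficient = 2
x_3 = 1.6875, f(x_3) = 0.986442, coefficient = 2
x_4 = 1.9167, f(x_4) = 0.885068, coefficient = 2
x_5 = 2.1458, f(x_5) = 0.704210, coefficient = 2
x_6 = 2.3750, f(x_6) = 0.481199, coefficient = 2
x_7 = 2.6042, f(x_7) = 0.262069, coefficient = 2
x_8 = 2.8333, f(x_8) = 0.092052, coefficient = 2
x_9 = 3.0625, f(x_9) = 0.006243, coefficient = 2
x_10 = 3.2917, f(x_10) = 0.022354, coefficient = 2
x_11 = 3.5208, f(x_11) = 0.137059, coefficient = 2
x_12 = 3.7500, f(x_12) = 0.326682, coefficient = 1

I ≈ (0.229167/2) × 11.938476 = 1.367950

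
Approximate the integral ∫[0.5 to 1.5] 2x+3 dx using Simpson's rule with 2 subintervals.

f(x) = 2x+3
a = 0.5, b = 1.5, n = 2
h = (b - a)/n = 0.500000

Simpson's rule: (h/3)[f(x₀) + 4f(x₁) + 2f(x₂) + ... + f(xₙ)]

x_0 = 0.5000, f(x_0) = 4.000000, coefficient = 1
x_1 = 1.0000, f(x_1) = 5.000000, coefficient = 4
x_2 = 1.5000, f(x_2) = 6.000000, coefficient = 1

I ≈ (0.500000/3) × 30.000000 = 5.000000
Exact value: 5.000000
Error: 0.000000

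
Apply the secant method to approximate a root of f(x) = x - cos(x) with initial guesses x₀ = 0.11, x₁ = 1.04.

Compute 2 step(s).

f(x) = x - cos(x)
x₀ = 0.11, x₁ = 1.04

Secant formula: x_{n+1} = x_n - f(x_n)(x_n - x_{n-1})/(f(x_n) - f(x_{n-1}))

Iteration 1:
  f(0.110000) = -0.883956
  f(1.040000) = 0.533780
  x_2 = 1.040000 - 0.533780×(1.040000 - 0.110000)/(0.533780 - (-0.883956))
       = 0.689854
Iteration 2:
  f(1.040000) = 0.533780
  f(0.689854) = -0.081486
  x_3 = 0.689854 - (-0.081486)×(0.689854 - 1.040000)/(-0.081486 - 0.533780)
       = 0.736227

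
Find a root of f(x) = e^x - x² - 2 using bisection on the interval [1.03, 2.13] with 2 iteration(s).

f(x) = e^x - x² - 2
Initial interval: [1.03, 2.13]

Iteration 1:
  c_1 = (1.030000 + 2.130000)/2 = 1.580000
  f(c_1) = f(1.580000) = 0.358556
  f(a) × f(c) < 0, new interval: [1.030000, 1.580000]
Iteration 2:
  c_2 = (1.030000 + 1.580000)/2 = 1.305000
  f(c_2) = f(1.305000) = -0.015336
  f(a) × f(c) ≥ 0, new interval: [1.305000, 1.580000]

After 2 iteration(s), the approximation is c_2 = 1.305000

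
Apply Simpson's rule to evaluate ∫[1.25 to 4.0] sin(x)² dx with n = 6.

f(x) = sin(x)²
a = 1.25, b = 4.0, n = 6
h = (b - a)/n = 0.458333

Simpson's rule: (h/3)[f(x₀) + 4f(x₁) + 2f(x₂) + ... + f(xₙ)]

x_0 = 1.2500, f(x_0) = 0.900572, coefficient = 1
x_1 = 1.7083, f(x_1) = 0.981203, coefficient = 4
x_2 = 2.1667, f(x_2) = 0.685022, coefficient = 2
x_3 = 2.6250, f(x_3) = 0.243957, coefficient = 4
x_4 = 3.0833, f(x_4) = 0.003390, coefficient = 2
x_5 = 3.5417, f(x_5) = 0.151700, coefficient = 4
x_6 = 4.0000, f(x_6) = 0.572750, coefficient = 1

I ≈ (0.458333/3) × 8.357584 = 1.276853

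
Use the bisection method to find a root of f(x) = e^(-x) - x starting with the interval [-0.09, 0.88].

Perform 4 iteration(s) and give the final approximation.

f(x) = e^(-x) - x
Initial interval: [-0.09, 0.88]

Iteration 1:
  c_1 = (-0.090000 + 0.880000)/2 = 0.395000
  f(c_1) = f(0.395000) = 0.278680
  f(a) × f(c) ≥ 0, new interval: [0.395000, 0.880000]
Iteration 2:
  c_2 = (0.395000 + 0.880000)/2 = 0.637500
  f(c_2) = f(0.637500) = -0.108888
  f(a) × f(c) < 0, new interval: [0.395000, 0.637500]
Iteration 3:
  c_3 = (0.395000 + 0.637500)/2 = 0.516250
  f(c_3) = f(0.516250) = 0.080504
  f(a) × f(c) ≥ 0, new interval: [0.516250, 0.637500]
Iteration 4:
  c_4 = (0.516250 + 0.637500)/2 = 0.576875
  f(c_4) = f(0.576875) = -0.015224
  f(a) × f(c) < 0, new interval: [0.516250, 0.576875]

After 4 iteration(s), the approximation is c_4 = 0.576875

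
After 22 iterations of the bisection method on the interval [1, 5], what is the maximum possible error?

Bisection error bound: |error| ≤ (b-a)/2^n
|error| ≤ (5 - 1)/2^22 = 4/2^22
|error| ≤ 0.0000009537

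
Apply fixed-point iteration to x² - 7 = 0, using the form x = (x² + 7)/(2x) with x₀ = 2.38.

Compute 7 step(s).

Equation: x² - 7 = 0
Fixed-point form: x = (x² + 7)/(2x)
x₀ = 2.38

x_1 = g(2.380000) = 2.660588
x_2 = g(2.660588) = 2.645793
x_3 = g(2.645793) = 2.645751
x_4 = g(2.645751) = 2.645751
x_5 = g(2.645751) = 2.645751
x_6 = g(2.645751) = 2.645751
x_7 = g(2.645751) = 2.645751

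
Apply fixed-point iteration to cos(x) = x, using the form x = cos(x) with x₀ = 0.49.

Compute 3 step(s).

Equation: cos(x) = x
Fixed-point form: x = cos(x)
x₀ = 0.49

x_1 = g(0.490000) = 0.882333
x_2 = g(0.882333) = 0.635351
x_3 = g(0.635351) = 0.804863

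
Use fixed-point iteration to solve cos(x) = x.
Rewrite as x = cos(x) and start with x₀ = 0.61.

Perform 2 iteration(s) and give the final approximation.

Equation: cos(x) = x
Fixed-point form: x = cos(x)
x₀ = 0.61

x_1 = g(0.610000) = 0.819648
x_2 = g(0.819648) = 0.682479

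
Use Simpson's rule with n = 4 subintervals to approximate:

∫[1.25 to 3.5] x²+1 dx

f(x) = x²+1
a = 1.25, b = 3.5, n = 4
h = (b - a)/n = 0.562500

Simpson's rule: (h/3)[f(x₀) + 4f(x₁) + 2f(x₂) + ... + f(xₙ)]

x_0 = 1.2500, f(x_0) = 2.562500, coefficient = 1
x_1 = 1.8125, f(x_1) = 4.285156, coefficient = 4
x_2 = 2.3750, f(x_2) = 6.640625, coefficient = 2
x_3 = 2.9375, f(x_3) = 9.628906, coefficient = 4
x_4 = 3.5000, f(x_4) = 13.250000, coefficient = 1

I ≈ (0.562500/3) × 84.750000 = 15.890625
Exact value: 15.890625
Error: 0.000000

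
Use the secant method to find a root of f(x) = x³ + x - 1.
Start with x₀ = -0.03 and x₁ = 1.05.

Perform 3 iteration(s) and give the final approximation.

f(x) = x³ + x - 1
x₀ = -0.03, x₁ = 1.05

Secant formula: x_{n+1} = x_n - f(x_n)(x_n - x_{n-1})/(f(x_n) - f(x_{n-1}))

Iteration 1:
  f(-0.030000) = -1.030027
  f(1.050000) = 1.207625
  x_2 = 1.050000 - 1.207625×(1.050000 - (-0.030000))/(1.207625 - (-1.030027))
       = 0.467141
Iteration 2:
  f(1.050000) = 1.207625
  f(0.467141) = -0.430919
  x_3 = 0.467141 - (-0.430919)×(0.467141 - 1.050000)/(-0.430919 - 1.207625)
       = 0.620427
Iteration 3:
  f(0.467141) = -0.430919
  f(0.620427) = -0.140753
  x_4 = 0.620427 - (-0.140753)×(0.620427 - 0.467141)/(-0.140753 - (-0.430919))
       = 0.694782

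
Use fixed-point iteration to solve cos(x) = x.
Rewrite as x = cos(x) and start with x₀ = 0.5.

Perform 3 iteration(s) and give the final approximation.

Equation: cos(x) = x
Fixed-point form: x = cos(x)
x₀ = 0.5

x_1 = g(0.500000) = 0.877583
x_2 = g(0.877583) = 0.639012
x_3 = g(0.639012) = 0.802685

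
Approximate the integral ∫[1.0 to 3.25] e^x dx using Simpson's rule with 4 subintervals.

f(x) = e^x
a = 1.0, b = 3.25, n = 4
h = (b - a)/n = 0.562500

Simpson's rule: (h/3)[f(x₀) + 4f(x₁) + 2f(x₂) + ... + f(xₙ)]

x_0 = 1.0000, f(x_0) = 2.718282, coefficient = 1
x_1 = 1.5625, f(x_1) = 4.770733, coefficient = 4
x_2 = 2.1250, f(x_2) = 8.372897, coefficient = 2
x_3 = 2.6875, f(x_3) = 14.694893, coefficient = 4
x_4 = 3.2500, f(x_4) = 25.790340, coefficient = 1

I ≈ (0.562500/3) × 123.116920 = 23.084423
Exact value: 23.072058
Error: 0.012364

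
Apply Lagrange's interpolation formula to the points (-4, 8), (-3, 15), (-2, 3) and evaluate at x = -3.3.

Lagrange interpolation formula:
P(x) = Σ yᵢ × Lᵢ(x)
where Lᵢ(x) = Π_{j≠i} (x - xⱼ)/(xᵢ - xⱼ)

L_0(-3.3) = (-3.3 - (-3))/(-4 - (-3)) × (-3.3 - (-2))/(-4 - (-2)) = 0.195000
L_1(-3.3) = (-3.3 - (-4))/(-3 - (-4)) × (-3.3 - (-2))/(-3 - (-2)) = 0.910000
L_2(-3.3) = (-3.3 - (-4))/(-2 - (-4)) × (-3.3 - (-3))/(-2 - (-3)) = -0.105000

P(-3.3) = 8×L_0(-3.3) + 15×L_1(-3.3) + 3×L_2(-3.3)
P(-3.3) = 14.895000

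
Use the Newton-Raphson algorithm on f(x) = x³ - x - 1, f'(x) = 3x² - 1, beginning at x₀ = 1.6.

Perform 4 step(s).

f(x) = x³ - x - 1
f'(x) = 3x² - 1
x₀ = 1.6

Newton-Raphson formula: x_{n+1} = x_n - f(x_n)/f'(x_n)

Iteration 1:
  f(1.600000) = 1.496000
  f'(1.600000) = 6.680000
  x_1 = 1.600000 - 1.496000/6.680000 = 1.376048
Iteration 2:
  f(1.376048) = 0.229510
  f'(1.376048) = 4.680524
  x_2 = 1.376048 - 0.229510/4.680524 = 1.327013
Iteration 3:
  f(1.327013) = 0.009808
  f'(1.327013) = 4.282890
  x_3 = 1.327013 - 0.009808/4.282890 = 1.324723
Iteration 4:
  f(1.324723) = 0.000021
  f'(1.324723) = 4.264672
  x_4 = 1.324723 - 0.000021/4.264672 = 1.324718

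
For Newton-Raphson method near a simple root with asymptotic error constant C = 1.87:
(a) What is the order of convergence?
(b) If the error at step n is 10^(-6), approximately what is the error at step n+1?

(a) Newton-Raphson has quadratic (order 2) convergence near simple roots.
    This means |e_{n+1}| ≈ C|e_n|².

(b) With |e_n| = 10^(-6) and C = 1.87:
    |e_{n+1}| ≈ 1.87 × (10^(-6))² = 1.87 × 10^(-12)

(a) 2 (quadratic); (b) |e_{n+1}| ≈ 1.870e-12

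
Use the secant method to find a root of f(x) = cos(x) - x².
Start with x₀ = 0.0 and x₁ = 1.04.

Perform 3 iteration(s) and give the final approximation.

f(x) = cos(x) - x²
x₀ = 0.0, x₁ = 1.04

Secant formula: x_{n+1} = x_n - f(x_n)(x_n - x_{n-1})/(f(x_n) - f(x_{n-1}))

Iteration 1:
  f(0.000000) = 1.000000
  f(1.040000) = -0.575380
  x_2 = 1.040000 - (-0.575380)×(1.040000 - 0.000000)/(-0.575380 - 1.000000)
       = 0.660158
Iteration 2:
  f(1.040000) = -0.575380
  f(0.660158) = 0.354086
  x_3 = 0.660158 - 0.354086×(0.660158 - 1.040000)/(0.354086 - (-0.575380))
       = 0.804862
Iteration 3:
  f(0.660158) = 0.354086
  f(0.804862) = 0.045409
  x_4 = 0.804862 - 0.045409×(0.804862 - 0.660158)/(0.045409 - 0.354086)
       = 0.826149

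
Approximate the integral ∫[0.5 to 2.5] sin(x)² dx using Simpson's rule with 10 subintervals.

f(x) = sin(x)²
a = 0.5, b = 2.5, n = 10
h = (b - a)/n = 0.200000

Simpson's rule: (h/3)[f(x₀) + 4f(x₁) + 2f(x₂) + ... + f(xₙ)]

x_0 = 0.5000, f(x_0) = 0.229849, coefficient = 1
x_1 = 0.7000, f(x_1) = 0.415016, coefficient = 4
x_2 = 0.9000, f(x_2) = 0.613601, coefficient = 2
x_3 = 1.1000, f(x_3) = 0.794251, coefficient = 4
x_4 = 1.3000, f(x_4) = 0.928444, coefficient = 2
x_5 = 1.5000, f(x_5) = 0.994996, coefficient = 4
x_6 = 1.7000, f(x_6) = 0.983399, coefficient = 2
x_7 = 1.9000, f(x_7) = 0.895484, coefficient = 4
x_8 = 2.1000, f(x_8) = 0.745130, coefficient = 2
x_9 = 2.3000, f(x_9) = 0.556076, coefficient = 4
x_10 = 2.5000, f(x_10) = 0.358169, coefficient = 1

I ≈ (0.200000/3) × 21.752461 = 1.450164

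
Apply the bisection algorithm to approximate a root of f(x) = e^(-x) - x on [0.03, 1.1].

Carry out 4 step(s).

f(x) = e^(-x) - x
Initial interval: [0.03, 1.1]

Iteration 1:
  c_1 = (0.030000 + 1.100000)/2 = 0.565000
  f(c_1) = f(0.565000) = 0.003360
  f(a) × f(c) ≥ 0, new interval: [0.565000, 1.100000]
Iteration 2:
  c_2 = (0.565000 + 1.100000)/2 = 0.832500
  f(c_2) = f(0.832500) = -0.397539
  f(a) × f(c) < 0, new interval: [0.565000, 0.832500]
Iteration 3:
  c_3 = (0.565000 + 0.832500)/2 = 0.698750
  f(c_3) = f(0.698750) = -0.201544
  f(a) × f(c) < 0, new interval: [0.565000, 0.698750]
Iteration 4:
  c_4 = (0.565000 + 0.698750)/2 = 0.631875
  f(c_4) = f(0.631875) = -0.100281
  f(a) × f(c) < 0, new interval: [0.565000, 0.631875]

After 4 iteration(s), the approximation is c_4 = 0.631875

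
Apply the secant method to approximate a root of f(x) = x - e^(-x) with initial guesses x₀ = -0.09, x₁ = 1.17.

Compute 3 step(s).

f(x) = x - e^(-x)
x₀ = -0.09, x₁ = 1.17

Secant formula: x_{n+1} = x_n - f(x_n)(x_n - x_{n-1})/(f(x_n) - f(x_{n-1}))

Iteration 1:
  f(-0.090000) = -1.184174
  f(1.170000) = 0.859633
  x_2 = 1.170000 - 0.859633×(1.170000 - (-0.090000))/(0.859633 - (-1.184174))
       = 0.640039
Iteration 2:
  f(1.170000) = 0.859633
  f(0.640039) = 0.112768
  x_3 = 0.640039 - 0.112768×(0.640039 - 1.170000)/(0.112768 - 0.859633)
       = 0.560022
Iteration 3:
  f(0.640039) = 0.112768
  f(0.560022) = -0.011175
  x_4 = 0.560022 - (-0.011175)×(0.560022 - 0.640039)/(-0.011175 - 0.112768)
       = 0.567236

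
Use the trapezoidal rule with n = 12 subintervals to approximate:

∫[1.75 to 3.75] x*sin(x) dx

f(x) = x*sin(x)
a = 1.75, b = 3.75, n = 12
h = (b - a)/n = 0.166667

Trapezoidal rule: (h/2)[f(x₀) + 2f(x₁) + 2f(x₂) + ... + f(xₙ)]

x_0 = 1.7500, f(x_0) = 1.721975, coefficient = 1
x_1 = 1.9167, f(x_1) = 1.803163, coefficient = 2
x_2 = 2.0833, f(x_2) = 1.815632, coefficient = 2
x_3 = 2.2500, f(x_3) = 1.750665, coefficient = 2
x_4 = 2.4167, f(x_4) = 1.602443, coefficient = 2
x_5 = 2.5833, f(x_5) = 1.368419, coefficient = 2
x_6 = 2.7500, f(x_6) = 1.049568, coefficient = 2
x_7 = 2.9167, f(x_7) = 0.650516, coefficient = 2
x_8 = 3.0833, f(x_8) = 0.179531, coefficient = 2
x_9 = 3.2500, f(x_9) = -0.351634, coefficient = 2
x_10 = 3.4167, f(x_10) = -0.928029, coefficient = 2
x_11 = 3.5833, f(x_11) = -1.531924, coefficient = 2
x_12 = 3.7500, f(x_12) = -2.143355, coefficient = 1

I ≈ (0.166667/2) × 14.395321 = 1.199610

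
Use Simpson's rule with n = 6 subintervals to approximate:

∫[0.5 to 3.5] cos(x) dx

f(x) = cos(x)
a = 0.5, b = 3.5, n = 6
h = (b - a)/n = 0.500000

Simpson's rule: (h/3)[f(x₀) + 4f(x₁) + 2f(x₂) + ... + f(xₙ)]

x_0 = 0.5000, f(x_0) = 0.877583, coefficient = 1
x_1 = 1.0000, f(x_1) = 0.540302, coefficient = 4
x_2 = 1.5000, f(x_2) = 0.070737, coefficient = 2
x_3 = 2.0000, f(x_3) = -0.416147, coefficient = 4
x_4 = 2.5000, f(x_4) = -0.801144, coefficient = 2
x_5 = 3.0000, f(x_5) = -0.989992, coefficient = 4
x_6 = 3.5000, f(x_6) = -0.936457, coefficient = 1

I ≈ (0.500000/3) × -4.983035 = -0.830506
Exact value: -0.830209
Error: 0.000297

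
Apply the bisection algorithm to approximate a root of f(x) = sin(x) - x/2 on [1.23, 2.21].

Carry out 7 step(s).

f(x) = sin(x) - x/2
Initial interval: [1.23, 2.21]

Iteration 1:
  c_1 = (1.230000 + 2.210000)/2 = 1.720000
  f(c_1) = f(1.720000) = 0.128890
  f(a) × f(c) ≥ 0, new interval: [1.720000, 2.210000]
Iteration 2:
  c_2 = (1.720000 + 2.210000)/2 = 1.965000
  f(c_2) = f(1.965000) = -0.059197
  f(a) × f(c) < 0, new interval: [1.720000, 1.965000]
Iteration 3:
  c_3 = (1.720000 + 1.965000)/2 = 1.842500
  f(c_3) = f(1.842500) = 0.042065
  f(a) × f(c) ≥ 0, new interval: [1.842500, 1.965000]
Iteration 4:
  c_4 = (1.842500 + 1.965000)/2 = 1.903750
  f(c_4) = f(1.903750) = -0.006794
  f(a) × f(c) < 0, new interval: [1.842500, 1.903750]
Iteration 5:
  c_5 = (1.842500 + 1.903750)/2 = 1.873125
  f(c_5) = f(1.873125) = 0.018083
  f(a) × f(c) ≥ 0, new interval: [1.873125, 1.903750]
Iteration 6:
  c_6 = (1.873125 + 1.903750)/2 = 1.888437
  f(c_6) = f(1.888437) = 0.005756
  f(a) × f(c) ≥ 0, new interval: [1.888437, 1.903750]
Iteration 7:
  c_7 = (1.888437 + 1.903750)/2 = 1.896094
  f(c_7) = f(1.896094) = -0.000491
  f(a) × f(c) < 0, new interval: [1.888437, 1.896094]

After 7 iteration(s), the approximation is c_7 = 1.896094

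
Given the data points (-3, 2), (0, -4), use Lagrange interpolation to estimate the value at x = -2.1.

Lagrange interpolation formula:
P(x) = Σ yᵢ × Lᵢ(x)
where Lᵢ(x) = Π_{j≠i} (x - xⱼ)/(xᵢ - xⱼ)

L_0(-2.1) = (-2.1 - 0)/(-3 - 0) = 0.700000
L_1(-2.1) = (-2.1 - (-3))/(0 - (-3)) = 0.300000

P(-2.1) = 2×L_0(-2.1) + (-4)×L_1(-2.1)
P(-2.1) = 0.200000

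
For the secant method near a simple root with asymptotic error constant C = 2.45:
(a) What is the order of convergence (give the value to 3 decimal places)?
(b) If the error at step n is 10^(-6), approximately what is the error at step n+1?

(a) Secant method has superlinear convergence with order φ = (1+√5)/2 ≈ 1.618.
    This means |e_{n+1}| ≈ C|e_n|^1.618.

(b) With |e_n| = 10^(-6) and C = 2.45:
    |e_{n+1}| ≈ 2.45 × (10^(-6))^1.618 = 2.45 × 10^(-9.71)

(a) ≈ 1.618 (golden ratio); (b) |e_{n+1}| ≈ 4.797e-10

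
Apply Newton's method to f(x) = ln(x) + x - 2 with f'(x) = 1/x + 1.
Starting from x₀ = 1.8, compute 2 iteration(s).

f(x) = ln(x) + x - 2
f'(x) = 1/x + 1
x₀ = 1.8

Newton-Raphson formula: x_{n+1} = x_n - f(x_n)/f'(x_n)

Iteration 1:
  f(1.800000) = 0.387787
  f'(1.800000) = 1.555556
  x_1 = 1.800000 - 0.387787/1.555556 = 1.550709
Iteration 2:
  f(1.550709) = -0.010579
  f'(1.550709) = 1.644866
  x_2 = 1.550709 - (-0.010579)/1.644866 = 1.557140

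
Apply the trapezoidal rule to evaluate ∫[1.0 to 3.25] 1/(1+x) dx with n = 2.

f(x) = 1/(1+x)
a = 1.0, b = 3.25, n = 2
h = (b - a)/n = 1.125000

Trapezoidal rule: (h/2)[f(x₀) + 2f(x₁) + 2f(x₂) + ... + f(xₙ)]

x_0 = 1.0000, f(x_0) = 0.500000, coefficient = 1
x_1 = 2.1250, f(x_1) = 0.320000, coefficient = 2
x_2 = 3.2500, f(x_2) = 0.235294, coefficient = 1

I ≈ (1.125000/2) × 1.375294 = 0.773603
Exact value: 0.753772
Error: 0.019831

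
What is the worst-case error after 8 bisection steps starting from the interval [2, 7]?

Bisection error bound: |error| ≤ (b-a)/2^n
|error| ≤ (7 - 2)/2^8 = 5/2^8
|error| ≤ 0.0195312500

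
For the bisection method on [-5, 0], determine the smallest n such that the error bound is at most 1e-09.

We need (b-a)/2^n ≤ 1e-09
(0 - (-5))/2^n ≤ 1e-09
5/2^n ≤ 1e-09
2^n ≥ 5000000000
n ≥ log₂(5000000000) = 32.22
n ≥ 33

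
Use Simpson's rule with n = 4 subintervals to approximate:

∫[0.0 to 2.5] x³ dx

f(x) = x³
a = 0.0, b = 2.5, n = 4
h = (b - a)/n = 0.625000

Simpson's rule: (h/3)[f(x₀) + 4f(x₁) + 2f(x₂) + ... + f(xₙ)]

x_0 = 0.0000, f(x_0) = 0.000000, coefficient = 1
x_1 = 0.6250, f(x_1) = 0.244141, coefficient = 4
x_2 = 1.2500, f(x_2) = 1.953125, coefficient = 2
x_3 = 1.8750, f(x_3) = 6.591797, coefficient = 4
x_4 = 2.5000, f(x_4) = 15.625000, coefficient = 1

I ≈ (0.625000/3) × 46.875000 = 9.765625
Exact value: 9.765625
Error: 0.000000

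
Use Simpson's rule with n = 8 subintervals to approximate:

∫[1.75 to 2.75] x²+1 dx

f(x) = x²+1
a = 1.75, b = 2.75, n = 8
h = (b - a)/n = 0.125000

Simpson's rule: (h/3)[f(x₀) + 4f(x₁) + 2f(x₂) + ... + f(xₙ)]

x_0 = 1.7500, f(x_0) = 4.062500, coefficient = 1
x_1 = 1.8750, f(x_1) = 4.515625, coefficient = 4
x_2 = 2.0000, f(x_2) = 5.000000, coefficient = 2
x_3 = 2.1250, f(x_3) = 5.515625, coefficient = 4
x_4 = 2.2500, f(x_4) = 6.062500, coefficient = 2
x_5 = 2.3750, f(x_5) = 6.640625, coefficient = 4
x_6 = 2.5000, f(x_6) = 7.250000, coefficient = 2
x_7 = 2.6250, f(x_7) = 7.890625, coefficient = 4
x_8 = 2.7500, f(x_8) = 8.562500, coefficient = 1

I ≈ (0.125000/3) × 147.500000 = 6.145833
Exact value: 6.145833
Error: 0.000000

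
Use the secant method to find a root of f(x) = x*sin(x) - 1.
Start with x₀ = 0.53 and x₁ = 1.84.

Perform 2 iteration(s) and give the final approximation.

f(x) = x*sin(x) - 1
x₀ = 0.53, x₁ = 1.84

Secant formula: x_{n+1} = x_n - f(x_n)(x_n - x_{n-1})/(f(x_n) - f(x_{n-1}))

Iteration 1:
  f(0.530000) = -0.732067
  f(1.840000) = 0.773729
  x_2 = 1.840000 - 0.773729×(1.840000 - 0.530000)/(0.773729 - (-0.732067))
       = 1.166878
Iteration 2:
  f(1.840000) = 0.773729
  f(1.166878) = 0.072977
  x_3 = 1.166878 - 0.072977×(1.166878 - 1.840000)/(0.072977 - 0.773729)
       = 1.096778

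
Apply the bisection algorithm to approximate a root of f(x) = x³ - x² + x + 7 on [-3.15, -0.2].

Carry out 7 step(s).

f(x) = x³ - x² + x + 7
Initial interval: [-3.15, -0.2]

Iteration 1:
  c_1 = (-3.150000 + (-0.200000))/2 = -1.675000
  f(c_1) = f(-1.675000) = -2.180047
  f(a) × f(c) ≥ 0, new interval: [-1.675000, -0.200000]
Iteration 2:
  c_2 = (-1.675000 + (-0.200000))/2 = -0.937500
  f(c_2) = f(-0.937500) = 4.359619
  f(a) × f(c) < 0, new interval: [-1.675000, -0.937500]
Iteration 3:
  c_3 = (-1.675000 + (-0.937500))/2 = -1.306250
  f(c_3) = f(-1.306250) = 1.758621
  f(a) × f(c) < 0, new interval: [-1.675000, -1.306250]
Iteration 4:
  c_4 = (-1.675000 + (-1.306250))/2 = -1.490625
  f(c_4) = f(-1.490625) = -0.024701
  f(a) × f(c) ≥ 0, new interval: [-1.490625, -1.306250]
Iteration 5:
  c_5 = (-1.490625 + (-1.306250))/2 = -1.398438
  f(c_5) = f(-1.398438) = 0.911112
  f(a) × f(c) < 0, new interval: [-1.490625, -1.398438]
Iteration 6:
  c_6 = (-1.490625 + (-1.398438))/2 = -1.444531
  f(c_6) = f(-1.444531) = 0.454537
  f(a) × f(c) < 0, new interval: [-1.490625, -1.444531]
Iteration 7:
  c_7 = (-1.490625 + (-1.444531))/2 = -1.467578
  f(c_7) = f(-1.467578) = 0.217788
  f(a) × f(c) < 0, new interval: [-1.490625, -1.467578]

After 7 iteration(s), the approximation is c_7 = -1.467578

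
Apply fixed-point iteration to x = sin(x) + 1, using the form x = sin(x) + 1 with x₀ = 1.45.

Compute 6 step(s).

Equation: x = sin(x) + 1
Fixed-point form: x = sin(x) + 1
x₀ = 1.45

x_1 = g(1.450000) = 1.992713
x_2 = g(1.992713) = 1.912306
x_3 = g(1.912306) = 1.942250
x_4 = g(1.942250) = 1.931801
x_5 = g(1.931801) = 1.935543
x_6 = g(1.935543) = 1.934214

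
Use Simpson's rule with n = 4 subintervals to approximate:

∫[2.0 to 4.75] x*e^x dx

f(x) = x*e^x
a = 2.0, b = 4.75, n = 4
h = (b - a)/n = 0.687500

Simpson's rule: (h/3)[f(x₀) + 4f(x₁) + 2f(x₂) + ... + f(xₙ)]

x_0 = 2.0000, f(x_0) = 14.778112, coefficient = 1
x_1 = 2.6875, f(x_1) = 39.492524, coefficient = 4
x_2 = 3.3750, f(x_2) = 98.631958, coefficient = 2
x_3 = 4.0625, f(x_3) = 236.110177, coefficient = 4
x_4 = 4.7500, f(x_4) = 549.025352, coefficient = 1

I ≈ (0.687500/3) × 1863.478184 = 427.047084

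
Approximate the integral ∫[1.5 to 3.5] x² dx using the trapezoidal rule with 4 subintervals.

f(x) = x²
a = 1.5, b = 3.5, n = 4
h = (b - a)/n = 0.500000

Trapezoidal rule: (h/2)[f(x₀) + 2f(x₁) + 2f(x₂) + ... + f(xₙ)]

x_0 = 1.5000, f(x_0) = 2.250000, coefficient = 1
x_1 = 2.0000, f(x_1) = 4.000000, coefficient = 2
x_2 = 2.5000, f(x_2) = 6.250000, coefficient = 2
x_3 = 3.0000, f(x_3) = 9.000000, coefficient = 2
x_4 = 3.5000, f(x_4) = 12.250000, coefficient = 1

I ≈ (0.500000/2) × 53.000000 = 13.250000
Exact value: 13.166667
Error: 0.083333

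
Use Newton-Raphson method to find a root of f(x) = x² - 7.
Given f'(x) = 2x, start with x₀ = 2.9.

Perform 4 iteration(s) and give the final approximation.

f(x) = x² - 7
f'(x) = 2x
x₀ = 2.9

Newton-Raphson formula: x_{n+1} = x_n - f(x_n)/f'(x_n)

Iteration 1:
  f(2.900000) = 1.410000
  f'(2.900000) = 5.800000
  x_1 = 2.900000 - 1.410000/5.800000 = 2.656897
Iteration 2:
  f(2.656897) = 0.059099
  f'(2.656897) = 5.313793
  x_2 = 2.656897 - 0.059099/5.313793 = 2.645775
Iteration 3:
  f(2.645775) = 0.000124
  f'(2.645775) = 5.291549
  x_3 = 2.645775 - 0.000124/5.291549 = 2.645751
Iteration 4:
  f(2.645751) = 0.000000
  f'(2.645751) = 5.291503
  x_4 = 2.645751 - 0.000000/5.291503 = 2.645751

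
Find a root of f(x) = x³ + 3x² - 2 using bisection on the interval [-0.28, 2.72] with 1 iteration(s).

f(x) = x³ + 3x² - 2
Initial interval: [-0.28, 2.72]

Iteration 1:
  c_1 = (-0.280000 + 2.720000)/2 = 1.220000
  f(c_1) = f(1.220000) = 4.281048
  f(a) × f(c) < 0, new interval: [-0.280000, 1.220000]

After 1 iteration(s), the approximation is c_1 = 1.220000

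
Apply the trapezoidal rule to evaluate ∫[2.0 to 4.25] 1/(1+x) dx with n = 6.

f(x) = 1/(1+x)
a = 2.0, b = 4.25, n = 6
h = (b - a)/n = 0.375000

Trapezoidal rule: (h/2)[f(x₀) + 2f(x₁) + 2f(x₂) + ... + f(xₙ)]

x_0 = 2.0000, f(x_0) = 0.333333, coefficient = 1
x_1 = 2.3750, f(x_1) = 0.296296, coefficient = 2
x_2 = 2.7500, f(x_2) = 0.266667, coefficient = 2
x_3 = 3.1250, f(x_3) = 0.242424, coefficient = 2
x_4 = 3.5000, f(x_4) = 0.222222, coefficient = 2
x_5 = 3.8750, f(x_5) = 0.205128, coefficient = 2
x_6 = 4.2500, f(x_6) = 0.190476, coefficient = 1

I ≈ (0.375000/2) × 2.989285 = 0.560491
Exact value: 0.559616
Error: 0.000875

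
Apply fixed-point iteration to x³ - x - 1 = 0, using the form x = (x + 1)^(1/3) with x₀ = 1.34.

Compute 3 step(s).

Equation: x³ - x - 1 = 0
Fixed-point form: x = (x + 1)^(1/3)
x₀ = 1.34

x_1 = g(1.340000) = 1.327614
x_2 = g(1.327614) = 1.325268
x_3 = g(1.325268) = 1.324822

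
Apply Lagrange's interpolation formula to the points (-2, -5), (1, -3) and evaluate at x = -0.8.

Lagrange interpolation formula:
P(x) = Σ yᵢ × Lᵢ(x)
where Lᵢ(x) = Π_{j≠i} (x - xⱼ)/(xᵢ - xⱼ)

L_0(-0.8) = (-0.8 - 1)/(-2 - 1) = 0.600000
L_1(-0.8) = (-0.8 - (-2))/(1 - (-2)) = 0.400000

P(-0.8) = (-5)×L_0(-0.8) + (-3)×L_1(-0.8)
P(-0.8) = -4.200000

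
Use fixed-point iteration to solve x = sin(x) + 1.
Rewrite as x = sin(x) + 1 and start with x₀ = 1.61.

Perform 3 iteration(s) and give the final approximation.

Equation: x = sin(x) + 1
Fixed-point form: x = sin(x) + 1
x₀ = 1.61

x_1 = g(1.610000) = 1.999232
x_2 = g(1.999232) = 1.909617
x_3 = g(1.909617) = 1.943147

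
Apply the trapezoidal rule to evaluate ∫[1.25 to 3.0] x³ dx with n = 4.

f(x) = x³
a = 1.25, b = 3.0, n = 4
h = (b - a)/n = 0.437500

Trapezoidal rule: (h/2)[f(x₀) + 2f(x₁) + 2f(x₂) + ... + f(xₙ)]

x_0 = 1.2500, f(x_0) = 1.953125, coefficient = 1
x_1 = 1.6875, f(x_1) = 4.805420, coefficient = 2
x_2 = 2.1250, f(x_2) = 9.595703, coefficient = 2
x_3 = 2.5625, f(x_3) = 16.826416, coefficient = 2
x_4 = 3.0000, f(x_4) = 27.000000, coefficient = 1

I ≈ (0.437500/2) × 91.408203 = 19.995544
Exact value: 19.639648
Error: 0.355896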